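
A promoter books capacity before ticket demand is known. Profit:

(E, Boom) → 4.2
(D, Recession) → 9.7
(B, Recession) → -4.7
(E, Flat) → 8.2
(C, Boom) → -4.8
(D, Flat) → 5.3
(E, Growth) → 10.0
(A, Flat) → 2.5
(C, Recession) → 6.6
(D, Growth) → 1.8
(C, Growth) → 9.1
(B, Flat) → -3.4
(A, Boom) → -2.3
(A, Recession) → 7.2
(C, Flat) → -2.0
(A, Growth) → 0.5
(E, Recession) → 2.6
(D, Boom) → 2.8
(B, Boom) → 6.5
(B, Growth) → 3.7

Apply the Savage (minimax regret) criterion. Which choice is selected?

Column bests: Recession=9.7, Flat=8.2, Growth=10.0, Boom=6.5.
A regrets: 2.5, 5.7, 9.5, 8.8 → max 9.5
B regrets: 14.4, 11.6, 6.3, 0.0 → max 14.4
C regrets: 3.1, 10.2, 0.9, 11.3 → max 11.3
D regrets: 0.0, 2.9, 8.2, 3.7 → max 8.2
E regrets: 7.1, 0.0, 0.0, 2.3 → max 7.1
Smallest max regret = 7.1 → E.

E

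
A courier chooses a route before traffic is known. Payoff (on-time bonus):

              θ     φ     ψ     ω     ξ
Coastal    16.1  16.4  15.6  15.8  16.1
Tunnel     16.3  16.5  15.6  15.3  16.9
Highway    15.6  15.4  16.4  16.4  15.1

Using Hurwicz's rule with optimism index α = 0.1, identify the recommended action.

Coastal

Coastal: 0.1·16.4 + 0.9·15.6 = 15.68
Tunnel: 0.1·16.9 + 0.9·15.3 = 15.46
Highway: 0.1·16.4 + 0.9·15.1 = 15.23
Highest Hurwicz score = 15.68 → Coastal.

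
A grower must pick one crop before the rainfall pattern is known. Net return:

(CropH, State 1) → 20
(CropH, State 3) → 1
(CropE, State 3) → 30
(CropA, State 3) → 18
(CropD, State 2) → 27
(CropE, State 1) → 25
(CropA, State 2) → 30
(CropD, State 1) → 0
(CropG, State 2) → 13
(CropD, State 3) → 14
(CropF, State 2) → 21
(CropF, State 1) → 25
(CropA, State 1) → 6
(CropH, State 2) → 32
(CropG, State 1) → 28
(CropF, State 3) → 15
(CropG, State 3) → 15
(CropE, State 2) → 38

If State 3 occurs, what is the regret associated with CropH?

Best payoff under State 3 is 30.
Regret = 30 − 1 = 29.

29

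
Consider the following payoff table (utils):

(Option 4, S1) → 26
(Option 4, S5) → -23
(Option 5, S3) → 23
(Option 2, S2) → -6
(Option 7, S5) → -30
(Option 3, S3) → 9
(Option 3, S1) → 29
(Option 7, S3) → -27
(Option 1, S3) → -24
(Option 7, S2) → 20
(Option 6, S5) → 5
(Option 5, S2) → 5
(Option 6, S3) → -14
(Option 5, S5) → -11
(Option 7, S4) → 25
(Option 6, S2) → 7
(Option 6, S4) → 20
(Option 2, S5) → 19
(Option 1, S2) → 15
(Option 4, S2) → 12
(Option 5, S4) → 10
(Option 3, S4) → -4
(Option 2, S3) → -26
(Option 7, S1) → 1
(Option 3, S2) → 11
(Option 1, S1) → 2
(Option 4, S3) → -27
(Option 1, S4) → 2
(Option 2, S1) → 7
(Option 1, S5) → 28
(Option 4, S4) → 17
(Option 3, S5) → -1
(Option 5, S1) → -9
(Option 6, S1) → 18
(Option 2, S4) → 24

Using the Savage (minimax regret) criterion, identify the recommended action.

Column bests: S1=29, S2=20, S3=23, S4=25, S5=28.
Option 1 regrets: 27, 5, 47, 23, 0 → max 47
Option 2 regrets: 22, 26, 49, 1, 9 → max 49
Option 3 regrets: 0, 9, 14, 29, 29 → max 29
Option 4 regrets: 3, 8, 50, 8, 51 → max 51
Option 5 regrets: 38, 15, 0, 15, 39 → max 39
Option 6 regrets: 11, 13, 37, 5, 23 → max 37
Option 7 regrets: 28, 0, 50, 0, 58 → max 58
Smallest max regret = 29 → Option 3.

Option 3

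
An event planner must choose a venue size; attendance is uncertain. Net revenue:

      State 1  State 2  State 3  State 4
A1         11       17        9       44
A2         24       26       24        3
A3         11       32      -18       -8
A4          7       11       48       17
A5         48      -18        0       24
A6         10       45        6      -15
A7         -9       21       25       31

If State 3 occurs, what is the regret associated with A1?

39

Best payoff under State 3 is 48.
Regret = 48 − 9 = 39.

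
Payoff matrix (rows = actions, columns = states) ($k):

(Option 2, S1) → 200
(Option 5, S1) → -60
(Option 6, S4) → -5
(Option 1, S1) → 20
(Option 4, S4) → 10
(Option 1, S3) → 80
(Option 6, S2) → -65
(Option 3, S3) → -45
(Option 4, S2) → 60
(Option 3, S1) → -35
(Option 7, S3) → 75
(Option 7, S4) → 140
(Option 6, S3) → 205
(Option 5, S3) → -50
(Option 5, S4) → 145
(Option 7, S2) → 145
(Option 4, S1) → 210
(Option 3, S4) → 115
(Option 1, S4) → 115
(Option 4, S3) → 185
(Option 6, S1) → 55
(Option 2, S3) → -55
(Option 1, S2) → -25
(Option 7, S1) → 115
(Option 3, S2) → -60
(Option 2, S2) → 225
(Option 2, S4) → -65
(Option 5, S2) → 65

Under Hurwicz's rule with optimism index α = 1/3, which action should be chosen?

Option 7

Option 1: 1/3·115 + 2/3·(-25) = 65/3
Option 2: 1/3·225 + 2/3·(-65) = 95/3
Option 3: 1/3·115 + 2/3·(-60) = -5/3
Option 4: 1/3·210 + 2/3·10 = 230/3
Option 5: 1/3·145 + 2/3·(-60) = 25/3
Option 6: 1/3·205 + 2/3·(-65) = 25
Option 7: 1/3·145 + 2/3·75 = 295/3
Highest Hurwicz score = 295/3 → Option 7.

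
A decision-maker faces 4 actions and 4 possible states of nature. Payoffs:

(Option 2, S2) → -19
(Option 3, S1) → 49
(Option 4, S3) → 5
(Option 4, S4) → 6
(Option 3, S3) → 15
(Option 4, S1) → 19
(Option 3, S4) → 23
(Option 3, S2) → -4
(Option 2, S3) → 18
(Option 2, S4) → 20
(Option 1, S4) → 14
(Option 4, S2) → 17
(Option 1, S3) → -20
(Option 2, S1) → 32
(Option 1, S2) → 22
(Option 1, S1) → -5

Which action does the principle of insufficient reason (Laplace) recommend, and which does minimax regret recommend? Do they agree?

Row averages: Option 1=2.75, Option 2=12.75, Option 3=20.75, Option 4=11.75
Highest average = 20.75 → Option 3.
Column bests: S1=49, S2=22, S3=18, S4=23.
Option 1 regrets: 54, 0, 38, 9 → max 54
Option 2 regrets: 17, 41, 0, 3 → max 41
Option 3 regrets: 0, 26, 3, 0 → max 26
Option 4 regrets: 30, 5, 13, 17 → max 30
Smallest max regret = 26 → Option 3.

laplace → Option 3; minimax regret → Option 3 (agree)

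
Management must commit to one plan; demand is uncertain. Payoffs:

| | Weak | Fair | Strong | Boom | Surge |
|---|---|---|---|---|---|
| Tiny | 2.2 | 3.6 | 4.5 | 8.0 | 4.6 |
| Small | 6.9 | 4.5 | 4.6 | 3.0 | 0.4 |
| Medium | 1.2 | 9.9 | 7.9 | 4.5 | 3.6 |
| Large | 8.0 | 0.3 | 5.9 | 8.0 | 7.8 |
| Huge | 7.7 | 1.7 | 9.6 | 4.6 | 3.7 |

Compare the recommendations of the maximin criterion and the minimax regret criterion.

Row minima: Tiny=2.2, Small=0.4, Medium=1.2, Large=0.3, Huge=1.7
Best worst-case = 2.2 → Tiny.
Column bests: Weak=8.0, Fair=9.9, Strong=9.6, Boom=8.0, Surge=7.8.
Tiny regrets: 5.8, 6.3, 5.1, 0.0, 3.2 → max 6.3
Small regrets: 1.1, 5.4, 5.0, 5.0, 7.4 → max 7.4
Medium regrets: 6.8, 0.0, 1.7, 3.5, 4.2 → max 6.8
Large regrets: 0.0, 9.6, 3.7, 0.0, 0.0 → max 9.6
Huge regrets: 0.3, 8.2, 0.0, 3.4, 4.1 → max 8.2
Smallest max regret = 6.3 → Tiny.

maximin → Tiny; minimax regret → Tiny (agree)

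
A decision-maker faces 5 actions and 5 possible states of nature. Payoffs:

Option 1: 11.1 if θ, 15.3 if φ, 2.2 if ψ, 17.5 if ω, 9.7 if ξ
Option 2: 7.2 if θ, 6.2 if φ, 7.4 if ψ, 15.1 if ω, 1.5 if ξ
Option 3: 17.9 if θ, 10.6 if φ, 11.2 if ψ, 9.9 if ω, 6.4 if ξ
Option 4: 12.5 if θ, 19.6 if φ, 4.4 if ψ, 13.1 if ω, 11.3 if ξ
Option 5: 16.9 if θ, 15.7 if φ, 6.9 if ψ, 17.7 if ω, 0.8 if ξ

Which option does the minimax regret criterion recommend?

Column bests: θ=17.9, φ=19.6, ψ=11.2, ω=17.7, ξ=11.3.
Option 1 regrets: 6.8, 4.3, 9.0, 0.2, 1.6 → max 9.0
Option 2 regrets: 10.7, 13.4, 3.8, 2.6, 9.8 → max 13.4
Option 3 regrets: 0.0, 9.0, 0.0, 7.8, 4.9 → max 9.0
Option 4 regrets: 5.4, 0.0, 6.8, 4.6, 0.0 → max 6.8
Option 5 regrets: 1.0, 3.9, 4.3, 0.0, 10.5 → max 10.5
Smallest max regret = 6.8 → Option 4.

Option 4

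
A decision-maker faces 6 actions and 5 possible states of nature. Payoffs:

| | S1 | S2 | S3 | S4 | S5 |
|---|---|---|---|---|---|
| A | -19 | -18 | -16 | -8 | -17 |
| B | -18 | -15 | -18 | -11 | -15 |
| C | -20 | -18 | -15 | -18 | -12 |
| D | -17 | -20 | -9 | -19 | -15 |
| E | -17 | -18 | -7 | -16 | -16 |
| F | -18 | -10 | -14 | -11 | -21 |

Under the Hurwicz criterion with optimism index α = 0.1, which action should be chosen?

E

A: 0.1·(-8) + 0.9·(-19) = -17.9
B: 0.1·(-11) + 0.9·(-18) = -17.3
C: 0.1·(-12) + 0.9·(-20) = -19.2
D: 0.1·(-9) + 0.9·(-20) = -18.9
E: 0.1·(-7) + 0.9·(-18) = -16.9
F: 0.1·(-10) + 0.9·(-21) = -19.9
Highest Hurwicz score = -16.9 → E.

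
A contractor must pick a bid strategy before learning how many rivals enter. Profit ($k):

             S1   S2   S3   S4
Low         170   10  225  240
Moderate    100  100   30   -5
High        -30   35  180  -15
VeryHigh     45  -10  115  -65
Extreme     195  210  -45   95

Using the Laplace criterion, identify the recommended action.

Low

Row averages: Low=161.25, Moderate=56.25, High=42.5, VeryHigh=21.25, Extreme=113.75
Highest average = 161.25 → Low.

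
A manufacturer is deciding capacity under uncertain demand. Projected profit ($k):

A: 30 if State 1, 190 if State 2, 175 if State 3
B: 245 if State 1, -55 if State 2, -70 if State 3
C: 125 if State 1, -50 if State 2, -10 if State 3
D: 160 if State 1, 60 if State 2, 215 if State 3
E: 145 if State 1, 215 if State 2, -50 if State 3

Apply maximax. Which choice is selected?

B

Row maxima: A=190, B=245, C=125, D=215, E=215
Best best-case = 245 → B.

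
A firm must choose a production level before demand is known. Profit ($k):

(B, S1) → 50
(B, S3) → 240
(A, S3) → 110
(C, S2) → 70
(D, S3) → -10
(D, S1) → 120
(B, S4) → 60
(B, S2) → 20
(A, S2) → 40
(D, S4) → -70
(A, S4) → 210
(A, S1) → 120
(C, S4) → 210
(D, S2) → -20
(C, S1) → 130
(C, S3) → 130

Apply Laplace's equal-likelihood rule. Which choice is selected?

Row averages: A=120, B=92.5, C=135, D=5
Highest average = 135 → C.

C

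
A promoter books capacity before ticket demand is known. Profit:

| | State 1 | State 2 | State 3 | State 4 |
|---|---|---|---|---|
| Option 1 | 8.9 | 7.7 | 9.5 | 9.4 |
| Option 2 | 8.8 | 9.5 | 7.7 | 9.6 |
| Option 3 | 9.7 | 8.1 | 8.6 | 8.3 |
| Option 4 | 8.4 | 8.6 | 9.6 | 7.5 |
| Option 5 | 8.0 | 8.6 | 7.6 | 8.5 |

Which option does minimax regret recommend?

Column bests: State 1=9.7, State 2=9.5, State 3=9.6, State 4=9.6.
Option 1 regrets: 0.8, 1.8, 0.1, 0.2 → max 1.8
Option 2 regrets: 0.9, 0.0, 1.9, 0.0 → max 1.9
Option 3 regrets: 0.0, 1.4, 1.0, 1.3 → max 1.4
Option 4 regrets: 1.3, 0.9, 0.0, 2.1 → max 2.1
Option 5 regrets: 1.7, 0.9, 2.0, 1.1 → max 2.0
Smallest max regret = 1.4 → Option 3.

Option 3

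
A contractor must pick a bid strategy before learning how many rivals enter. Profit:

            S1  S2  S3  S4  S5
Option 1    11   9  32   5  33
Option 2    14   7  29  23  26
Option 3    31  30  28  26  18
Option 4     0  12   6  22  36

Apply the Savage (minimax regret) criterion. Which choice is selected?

Column bests: S1=31, S2=30, S3=32, S4=26, S5=36.
Option 1 regrets: 20, 21, 0, 21, 3 → max 21
Option 2 regrets: 17, 23, 3, 3, 10 → max 23
Option 3 regrets: 0, 0, 4, 0, 18 → max 18
Option 4 regrets: 31, 18, 26, 4, 0 → max 31
Smallest max regret = 18 → Option 3.

Option 3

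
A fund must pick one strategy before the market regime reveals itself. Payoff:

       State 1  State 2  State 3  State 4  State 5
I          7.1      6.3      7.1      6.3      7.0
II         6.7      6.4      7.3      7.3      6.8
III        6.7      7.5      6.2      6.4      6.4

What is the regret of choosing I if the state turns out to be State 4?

Best payoff under State 4 is 7.3.
Regret = 7.3 − 6.3 = 1.0.

1.0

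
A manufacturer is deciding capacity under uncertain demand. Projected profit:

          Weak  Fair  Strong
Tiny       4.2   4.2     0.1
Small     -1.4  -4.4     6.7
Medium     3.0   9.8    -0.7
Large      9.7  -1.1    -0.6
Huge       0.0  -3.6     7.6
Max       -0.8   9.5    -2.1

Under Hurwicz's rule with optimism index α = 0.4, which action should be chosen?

Tiny: 0.4·4.2 + 0.6·0.1 = 1.74
Small: 0.4·6.7 + 0.6·(-4.4) = 0.04
Medium: 0.4·9.8 + 0.6·(-0.7) = 3.5
Large: 0.4·9.7 + 0.6·(-1.1) = 3.22
Huge: 0.4·7.6 + 0.6·(-3.6) = 0.88
Max: 0.4·9.5 + 0.6·(-2.1) = 2.54
Highest Hurwicz score = 3.5 → Medium.

Medium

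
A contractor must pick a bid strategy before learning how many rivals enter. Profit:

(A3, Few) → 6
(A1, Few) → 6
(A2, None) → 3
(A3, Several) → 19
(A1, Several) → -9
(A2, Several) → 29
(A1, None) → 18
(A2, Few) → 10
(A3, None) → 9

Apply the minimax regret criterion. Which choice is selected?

A3

Column bests: None=18, Few=10, Several=29.
A1 regrets: 0, 4, 38 → max 38
A2 regrets: 15, 0, 0 → max 15
A3 regrets: 9, 4, 10 → max 10
Smallest max regret = 10 → A3.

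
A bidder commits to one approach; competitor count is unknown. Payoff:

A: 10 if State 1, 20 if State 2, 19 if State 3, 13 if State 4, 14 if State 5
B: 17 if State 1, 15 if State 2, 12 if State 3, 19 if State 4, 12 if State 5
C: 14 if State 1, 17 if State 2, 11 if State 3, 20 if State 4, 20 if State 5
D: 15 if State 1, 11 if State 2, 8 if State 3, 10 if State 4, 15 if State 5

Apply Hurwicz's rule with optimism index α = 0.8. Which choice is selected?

C

A: 0.8·20 + 0.2·10 = 18
B: 0.8·19 + 0.2·12 = 17.6
C: 0.8·20 + 0.2·11 = 18.2
D: 0.8·15 + 0.2·8 = 13.6
Highest Hurwicz score = 18.2 → C.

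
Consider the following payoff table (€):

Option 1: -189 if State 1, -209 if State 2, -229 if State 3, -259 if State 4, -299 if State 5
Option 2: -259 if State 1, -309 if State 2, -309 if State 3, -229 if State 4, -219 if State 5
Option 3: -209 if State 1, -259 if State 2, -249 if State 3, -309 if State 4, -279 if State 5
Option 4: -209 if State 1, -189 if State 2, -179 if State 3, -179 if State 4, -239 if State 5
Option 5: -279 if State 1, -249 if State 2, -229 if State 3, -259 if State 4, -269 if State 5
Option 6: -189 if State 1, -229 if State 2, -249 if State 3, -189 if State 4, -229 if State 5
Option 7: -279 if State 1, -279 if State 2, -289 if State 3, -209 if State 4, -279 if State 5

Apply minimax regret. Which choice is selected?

Option 4

Column bests: State 1=-189, State 2=-189, State 3=-179, State 4=-179, State 5=-219.
Option 1 regrets: 0, 20, 50, 80, 80 → max 80
Option 2 regrets: 70, 120, 130, 50, 0 → max 130
Option 3 regrets: 20, 70, 70, 130, 60 → max 130
Option 4 regrets: 20, 0, 0, 0, 20 → max 20
Option 5 regrets: 90, 60, 50, 80, 50 → max 90
Option 6 regrets: 0, 40, 70, 10, 10 → max 70
Option 7 regrets: 90, 90, 110, 30, 60 → max 110
Smallest max regret = 20 → Option 4.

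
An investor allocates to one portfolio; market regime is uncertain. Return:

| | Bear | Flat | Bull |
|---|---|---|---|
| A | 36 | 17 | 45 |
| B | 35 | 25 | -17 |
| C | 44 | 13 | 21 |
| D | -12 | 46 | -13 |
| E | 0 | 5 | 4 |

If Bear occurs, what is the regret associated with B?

9

Best payoff under Bear is 44.
Regret = 44 − 35 = 9.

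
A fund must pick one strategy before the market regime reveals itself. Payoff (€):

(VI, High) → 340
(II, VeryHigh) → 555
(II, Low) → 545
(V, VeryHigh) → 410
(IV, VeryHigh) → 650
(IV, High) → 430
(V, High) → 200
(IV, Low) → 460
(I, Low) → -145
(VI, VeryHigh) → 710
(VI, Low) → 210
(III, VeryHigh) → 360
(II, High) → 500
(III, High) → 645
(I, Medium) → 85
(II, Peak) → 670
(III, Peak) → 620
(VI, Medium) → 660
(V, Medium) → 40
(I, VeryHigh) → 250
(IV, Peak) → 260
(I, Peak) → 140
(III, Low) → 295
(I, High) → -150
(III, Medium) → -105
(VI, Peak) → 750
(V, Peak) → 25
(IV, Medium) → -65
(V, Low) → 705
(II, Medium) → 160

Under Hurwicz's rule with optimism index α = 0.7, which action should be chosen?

VI

I: 0.7·250 + 0.3·(-150) = 130
II: 0.7·670 + 0.3·160 = 517
III: 0.7·645 + 0.3·(-105) = 420
IV: 0.7·650 + 0.3·(-65) = 435.5
V: 0.7·705 + 0.3·25 = 501
VI: 0.7·750 + 0.3·210 = 588
Highest Hurwicz score = 588 → VI.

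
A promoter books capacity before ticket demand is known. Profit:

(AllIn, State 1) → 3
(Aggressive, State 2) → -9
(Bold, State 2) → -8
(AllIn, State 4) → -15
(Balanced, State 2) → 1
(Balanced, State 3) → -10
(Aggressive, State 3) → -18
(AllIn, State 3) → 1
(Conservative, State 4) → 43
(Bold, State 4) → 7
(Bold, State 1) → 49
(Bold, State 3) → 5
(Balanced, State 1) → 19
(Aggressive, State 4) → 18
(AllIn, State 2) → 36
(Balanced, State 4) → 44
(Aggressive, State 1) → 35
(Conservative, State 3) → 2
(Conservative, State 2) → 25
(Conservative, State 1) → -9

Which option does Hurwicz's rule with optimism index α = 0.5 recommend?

Conservative: 0.5·43 + 0.5·(-9) = 17
Balanced: 0.5·44 + 0.5·(-10) = 17
Aggressive: 0.5·35 + 0.5·(-18) = 8.5
Bold: 0.5·49 + 0.5·(-8) = 20.5
AllIn: 0.5·36 + 0.5·(-15) = 10.5
Highest Hurwicz score = 20.5 → Bold.

Bold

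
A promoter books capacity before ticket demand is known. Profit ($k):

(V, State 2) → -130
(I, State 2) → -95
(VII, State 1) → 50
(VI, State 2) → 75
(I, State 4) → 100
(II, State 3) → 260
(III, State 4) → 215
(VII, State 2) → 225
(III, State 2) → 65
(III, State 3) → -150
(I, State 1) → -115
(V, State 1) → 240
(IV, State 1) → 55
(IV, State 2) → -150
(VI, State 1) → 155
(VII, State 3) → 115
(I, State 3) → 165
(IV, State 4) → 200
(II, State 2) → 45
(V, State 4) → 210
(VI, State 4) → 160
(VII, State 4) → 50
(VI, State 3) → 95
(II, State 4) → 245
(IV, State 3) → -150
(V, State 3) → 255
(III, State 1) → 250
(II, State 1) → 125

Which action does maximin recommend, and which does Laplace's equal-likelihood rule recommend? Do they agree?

maximin → VI; laplace → II (disagree)

Row minima: I=-115, II=45, III=-150, IV=-150, V=-130, VI=75, VII=50
Best worst-case = 75 → VI.
Row averages: I=13.75, II=168.75, III=95, IV=-11.25, V=143.75, VI=121.25, VII=110
Highest average = 168.75 → II.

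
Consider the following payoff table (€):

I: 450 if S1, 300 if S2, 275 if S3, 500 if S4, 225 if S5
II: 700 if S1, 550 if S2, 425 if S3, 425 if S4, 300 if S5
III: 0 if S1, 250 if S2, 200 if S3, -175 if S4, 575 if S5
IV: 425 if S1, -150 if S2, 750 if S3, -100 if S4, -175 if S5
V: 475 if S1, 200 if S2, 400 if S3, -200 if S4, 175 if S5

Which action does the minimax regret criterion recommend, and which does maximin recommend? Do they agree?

Column bests: S1=700, S2=550, S3=750, S4=500, S5=575.
I regrets: 250, 250, 475, 0, 350 → max 475
II regrets: 0, 0, 325, 75, 275 → max 325
III regrets: 700, 300, 550, 675, 0 → max 700
IV regrets: 275, 700, 0, 600, 750 → max 750
V regrets: 225, 350, 350, 700, 400 → max 700
Smallest max regret = 325 → II.
Row minima: I=225, II=300, III=-175, IV=-175, V=-200
Best worst-case = 300 → II.

minimax regret → II; maximin → II (agree)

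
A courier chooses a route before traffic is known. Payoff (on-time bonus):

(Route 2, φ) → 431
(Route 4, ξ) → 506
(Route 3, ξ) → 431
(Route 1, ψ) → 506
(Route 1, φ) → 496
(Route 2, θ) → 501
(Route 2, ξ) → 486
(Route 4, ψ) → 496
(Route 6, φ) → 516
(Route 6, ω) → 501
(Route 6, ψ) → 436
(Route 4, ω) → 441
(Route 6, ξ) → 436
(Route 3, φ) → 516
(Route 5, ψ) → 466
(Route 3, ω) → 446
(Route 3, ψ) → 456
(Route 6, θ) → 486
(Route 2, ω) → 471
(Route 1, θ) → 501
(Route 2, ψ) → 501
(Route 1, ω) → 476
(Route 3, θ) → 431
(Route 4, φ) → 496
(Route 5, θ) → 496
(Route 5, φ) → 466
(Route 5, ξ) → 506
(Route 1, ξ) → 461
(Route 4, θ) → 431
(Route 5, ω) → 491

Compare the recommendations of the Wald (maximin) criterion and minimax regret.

maximin → Route 5; minimax regret → Route 1 (disagree)

Row minima: Route 1=461, Route 2=431, Route 3=431, Route 4=431, Route 5=466, Route 6=436
Best worst-case = 466 → Route 5.
Column bests: θ=501, φ=516, ψ=506, ω=501, ξ=506.
Route 1 regrets: 0, 20, 0, 25, 45 → max 45
Route 2 regrets: 0, 85, 5, 30, 20 → max 85
Route 3 regrets: 70, 0, 50, 55, 75 → max 75
Route 4 regrets: 70, 20, 10, 60, 0 → max 70
Route 5 regrets: 5, 50, 40, 10, 0 → max 50
Route 6 regrets: 15, 0, 70, 0, 70 → max 70
Smallest max regret = 45 → Route 1.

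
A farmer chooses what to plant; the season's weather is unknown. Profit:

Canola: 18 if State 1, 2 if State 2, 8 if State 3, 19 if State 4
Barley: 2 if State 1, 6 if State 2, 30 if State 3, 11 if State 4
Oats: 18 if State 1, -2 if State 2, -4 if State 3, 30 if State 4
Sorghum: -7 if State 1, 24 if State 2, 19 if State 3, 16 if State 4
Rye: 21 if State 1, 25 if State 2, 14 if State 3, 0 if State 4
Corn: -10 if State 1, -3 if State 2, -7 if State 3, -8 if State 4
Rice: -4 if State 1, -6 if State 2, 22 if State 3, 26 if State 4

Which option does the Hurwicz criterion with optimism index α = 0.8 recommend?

Canola: 0.8·19 + 0.2·2 = 15.6
Barley: 0.8·30 + 0.2·2 = 24.4
Oats: 0.8·30 + 0.2·(-4) = 23.2
Sorghum: 0.8·24 + 0.2·(-7) = 17.8
Rye: 0.8·25 + 0.2·0 = 20
Corn: 0.8·(-3) + 0.2·(-10) = -4.4
Rice: 0.8·26 + 0.2·(-6) = 19.6
Highest Hurwicz score = 24.4 → Barley.

Barley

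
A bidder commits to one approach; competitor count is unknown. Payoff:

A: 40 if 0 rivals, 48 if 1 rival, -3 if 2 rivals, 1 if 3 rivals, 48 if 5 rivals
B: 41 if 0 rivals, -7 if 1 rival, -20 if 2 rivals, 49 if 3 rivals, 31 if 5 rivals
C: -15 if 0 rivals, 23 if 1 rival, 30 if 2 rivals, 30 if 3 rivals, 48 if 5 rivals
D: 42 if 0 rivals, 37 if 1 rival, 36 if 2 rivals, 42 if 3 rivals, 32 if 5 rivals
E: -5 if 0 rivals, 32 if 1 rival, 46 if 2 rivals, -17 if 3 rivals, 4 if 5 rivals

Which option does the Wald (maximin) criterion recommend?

D

Row minima: A=-3, B=-20, C=-15, D=32, E=-17
Best worst-case = 32 → D.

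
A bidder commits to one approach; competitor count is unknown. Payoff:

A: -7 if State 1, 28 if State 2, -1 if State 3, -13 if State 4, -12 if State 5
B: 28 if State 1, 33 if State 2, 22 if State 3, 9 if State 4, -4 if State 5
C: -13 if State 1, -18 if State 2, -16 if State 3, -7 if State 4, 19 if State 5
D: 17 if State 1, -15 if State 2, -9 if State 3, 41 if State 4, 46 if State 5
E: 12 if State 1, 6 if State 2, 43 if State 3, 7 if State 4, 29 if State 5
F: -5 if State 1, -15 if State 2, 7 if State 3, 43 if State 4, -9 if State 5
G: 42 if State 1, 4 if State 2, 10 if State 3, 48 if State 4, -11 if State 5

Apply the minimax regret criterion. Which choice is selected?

E

Column bests: State 1=42, State 2=33, State 3=43, State 4=48, State 5=46.
A regrets: 49, 5, 44, 61, 58 → max 61
B regrets: 14, 0, 21, 39, 50 → max 50
C regrets: 55, 51, 59, 55, 27 → max 59
D regrets: 25, 48, 52, 7, 0 → max 52
E regrets: 30, 27, 0, 41, 17 → max 41
F regrets: 47, 48, 36, 5, 55 → max 55
G regrets: 0, 29, 33, 0, 57 → max 57
Smallest max regret = 41 → E.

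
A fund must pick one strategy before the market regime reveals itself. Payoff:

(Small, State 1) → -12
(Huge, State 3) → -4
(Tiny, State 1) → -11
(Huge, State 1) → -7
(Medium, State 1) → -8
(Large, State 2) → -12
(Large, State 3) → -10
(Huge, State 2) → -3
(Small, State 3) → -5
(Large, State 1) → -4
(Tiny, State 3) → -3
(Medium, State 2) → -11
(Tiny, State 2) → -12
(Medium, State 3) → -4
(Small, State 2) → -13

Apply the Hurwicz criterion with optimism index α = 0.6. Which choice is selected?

Huge

Tiny: 0.6·(-3) + 0.4·(-12) = -6.6
Small: 0.6·(-5) + 0.4·(-13) = -8.2
Medium: 0.6·(-4) + 0.4·(-11) = -6.8
Large: 0.6·(-4) + 0.4·(-12) = -7.2
Huge: 0.6·(-3) + 0.4·(-7) = -4.6
Highest Hurwicz score = -4.6 → Huge.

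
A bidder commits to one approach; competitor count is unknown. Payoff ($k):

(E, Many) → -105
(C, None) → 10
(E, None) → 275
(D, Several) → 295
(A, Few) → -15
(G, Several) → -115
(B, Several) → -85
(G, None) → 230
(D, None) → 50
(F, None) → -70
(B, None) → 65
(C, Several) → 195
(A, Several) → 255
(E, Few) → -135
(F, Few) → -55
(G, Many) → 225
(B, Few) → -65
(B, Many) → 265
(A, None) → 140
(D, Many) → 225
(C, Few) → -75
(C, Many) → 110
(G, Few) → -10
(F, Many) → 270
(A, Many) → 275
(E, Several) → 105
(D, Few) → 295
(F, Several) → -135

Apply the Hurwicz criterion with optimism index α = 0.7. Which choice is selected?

D

A: 0.7·275 + 0.3·(-15) = 188
B: 0.7·265 + 0.3·(-85) = 160
C: 0.7·195 + 0.3·(-75) = 114
D: 0.7·295 + 0.3·50 = 221.5
E: 0.7·275 + 0.3·(-135) = 152
F: 0.7·270 + 0.3·(-135) = 148.5
G: 0.7·230 + 0.3·(-115) = 126.5
Highest Hurwicz score = 221.5 → D.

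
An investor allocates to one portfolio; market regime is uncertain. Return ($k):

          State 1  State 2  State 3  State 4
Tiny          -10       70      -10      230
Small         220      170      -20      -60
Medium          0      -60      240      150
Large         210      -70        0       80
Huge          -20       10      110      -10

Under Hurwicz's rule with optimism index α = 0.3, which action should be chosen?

Tiny

Tiny: 0.3·230 + 0.7·(-10) = 62
Small: 0.3·220 + 0.7·(-60) = 24
Medium: 0.3·240 + 0.7·(-60) = 30
Large: 0.3·210 + 0.7·(-70) = 14
Huge: 0.3·110 + 0.7·(-20) = 19
Highest Hurwicz score = 62 → Tiny.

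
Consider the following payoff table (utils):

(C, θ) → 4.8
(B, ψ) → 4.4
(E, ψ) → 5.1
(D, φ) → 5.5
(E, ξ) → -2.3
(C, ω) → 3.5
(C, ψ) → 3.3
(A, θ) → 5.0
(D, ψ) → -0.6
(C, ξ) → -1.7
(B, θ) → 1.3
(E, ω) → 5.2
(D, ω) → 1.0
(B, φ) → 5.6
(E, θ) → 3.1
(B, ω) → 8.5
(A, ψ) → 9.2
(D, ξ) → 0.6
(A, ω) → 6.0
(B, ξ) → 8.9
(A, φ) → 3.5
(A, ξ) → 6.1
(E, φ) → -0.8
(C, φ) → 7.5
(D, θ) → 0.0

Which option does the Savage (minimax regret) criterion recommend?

Column bests: θ=5.0, φ=7.5, ψ=9.2, ω=8.5, ξ=8.9.
A regrets: 0.0, 4.0, 0.0, 2.5, 2.8 → max 4.0
B regrets: 3.7, 1.9, 4.8, 0.0, 0.0 → max 4.8
C regrets: 0.2, 0.0, 5.9, 5.0, 10.6 → max 10.6
D regrets: 5.0, 2.0, 9.8, 7.5, 8.3 → max 9.8
E regrets: 1.9, 8.3, 4.1, 3.3, 11.2 → max 11.2
Smallest max regret = 4.0 → A.

A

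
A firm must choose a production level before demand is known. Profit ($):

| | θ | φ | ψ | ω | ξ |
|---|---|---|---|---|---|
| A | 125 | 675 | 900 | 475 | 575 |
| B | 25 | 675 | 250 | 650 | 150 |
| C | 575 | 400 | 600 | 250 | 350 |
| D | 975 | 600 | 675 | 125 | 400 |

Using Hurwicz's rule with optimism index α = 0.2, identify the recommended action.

C

A: 0.2·900 + 0.8·125 = 280
B: 0.2·675 + 0.8·25 = 155
C: 0.2·600 + 0.8·250 = 320
D: 0.2·975 + 0.8·125 = 295
Highest Hurwicz score = 320 → C.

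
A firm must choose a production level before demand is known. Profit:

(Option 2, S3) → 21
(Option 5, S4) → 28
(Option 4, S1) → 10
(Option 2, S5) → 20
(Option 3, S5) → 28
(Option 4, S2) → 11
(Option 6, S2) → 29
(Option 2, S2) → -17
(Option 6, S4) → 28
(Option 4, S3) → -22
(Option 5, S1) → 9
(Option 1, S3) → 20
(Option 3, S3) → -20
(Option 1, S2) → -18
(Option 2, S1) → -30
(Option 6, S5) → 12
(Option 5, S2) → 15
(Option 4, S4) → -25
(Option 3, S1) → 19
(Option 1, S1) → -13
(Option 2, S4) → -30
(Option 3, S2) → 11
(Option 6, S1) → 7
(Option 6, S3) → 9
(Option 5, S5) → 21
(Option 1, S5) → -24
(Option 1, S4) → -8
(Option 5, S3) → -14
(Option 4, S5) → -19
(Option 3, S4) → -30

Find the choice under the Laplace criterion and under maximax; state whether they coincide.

laplace → Option 6; maximax → Option 6 (agree)

Row averages: Option 1=-8.6, Option 2=-7.2, Option 3=1.6, Option 4=-9, Option 5=11.8, Option 6=17
Highest average = 17 → Option 6.
Row maxima: Option 1=20, Option 2=21, Option 3=28, Option 4=11, Option 5=28, Option 6=29
Best best-case = 29 → Option 6.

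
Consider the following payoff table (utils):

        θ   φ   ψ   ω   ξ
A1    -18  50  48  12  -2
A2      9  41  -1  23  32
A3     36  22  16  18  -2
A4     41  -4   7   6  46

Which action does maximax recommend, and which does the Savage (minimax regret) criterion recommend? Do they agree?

Row maxima: A1=50, A2=41, A3=36, A4=46
Best best-case = 50 → A1.
Column bests: θ=41, φ=50, ψ=48, ω=23, ξ=46.
A1 regrets: 59, 0, 0, 11, 48 → max 59
A2 regrets: 32, 9, 49, 0, 14 → max 49
A3 regrets: 5, 28, 32, 5, 48 → max 48
A4 regrets: 0, 54, 41, 17, 0 → max 54
Smallest max regret = 48 → A3.

maximax → A1; minimax regret → A3 (disagree)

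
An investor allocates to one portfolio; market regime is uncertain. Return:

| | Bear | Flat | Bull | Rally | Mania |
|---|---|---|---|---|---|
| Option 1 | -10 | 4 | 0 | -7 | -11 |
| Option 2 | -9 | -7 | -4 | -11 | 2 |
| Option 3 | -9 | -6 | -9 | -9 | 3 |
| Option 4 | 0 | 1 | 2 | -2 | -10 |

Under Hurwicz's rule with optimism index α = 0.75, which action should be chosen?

Option 1: 0.75·4 + 0.25·(-11) = 0.25
Option 2: 0.75·2 + 0.25·(-11) = -1.25
Option 3: 0.75·3 + 0.25·(-9) = 0
Option 4: 0.75·2 + 0.25·(-10) = -1
Highest Hurwicz score = 0.25 → Option 1.

Option 1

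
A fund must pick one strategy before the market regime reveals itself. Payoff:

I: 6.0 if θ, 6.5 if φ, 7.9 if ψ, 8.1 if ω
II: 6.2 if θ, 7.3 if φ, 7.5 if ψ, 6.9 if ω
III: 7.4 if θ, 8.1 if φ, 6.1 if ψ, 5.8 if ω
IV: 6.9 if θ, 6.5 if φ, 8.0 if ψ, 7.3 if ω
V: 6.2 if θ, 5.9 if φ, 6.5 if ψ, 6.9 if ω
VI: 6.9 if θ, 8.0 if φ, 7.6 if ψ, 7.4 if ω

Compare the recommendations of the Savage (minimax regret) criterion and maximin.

minimax regret → VI; maximin → VI (agree)

Column bests: θ=7.4, φ=8.1, ψ=8.0, ω=8.1.
I regrets: 1.4, 1.6, 0.1, 0.0 → max 1.6
II regrets: 1.2, 0.8, 0.5, 1.2 → max 1.2
III regrets: 0.0, 0.0, 1.9, 2.3 → max 2.3
IV regrets: 0.5, 1.6, 0.0, 0.8 → max 1.6
V regrets: 1.2, 2.2, 1.5, 1.2 → max 2.2
VI regrets: 0.5, 0.1, 0.4, 0.7 → max 0.7
Smallest max regret = 0.7 → VI.
Row minima: I=6.0, II=6.2, III=5.8, IV=6.5, V=5.9, VI=6.9
Best worst-case = 6.9 → VI.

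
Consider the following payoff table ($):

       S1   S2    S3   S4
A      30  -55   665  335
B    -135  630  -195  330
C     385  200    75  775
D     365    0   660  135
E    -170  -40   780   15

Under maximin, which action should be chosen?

Row minima: A=-55, B=-195, C=75, D=0, E=-170
Best worst-case = 75 → C.

C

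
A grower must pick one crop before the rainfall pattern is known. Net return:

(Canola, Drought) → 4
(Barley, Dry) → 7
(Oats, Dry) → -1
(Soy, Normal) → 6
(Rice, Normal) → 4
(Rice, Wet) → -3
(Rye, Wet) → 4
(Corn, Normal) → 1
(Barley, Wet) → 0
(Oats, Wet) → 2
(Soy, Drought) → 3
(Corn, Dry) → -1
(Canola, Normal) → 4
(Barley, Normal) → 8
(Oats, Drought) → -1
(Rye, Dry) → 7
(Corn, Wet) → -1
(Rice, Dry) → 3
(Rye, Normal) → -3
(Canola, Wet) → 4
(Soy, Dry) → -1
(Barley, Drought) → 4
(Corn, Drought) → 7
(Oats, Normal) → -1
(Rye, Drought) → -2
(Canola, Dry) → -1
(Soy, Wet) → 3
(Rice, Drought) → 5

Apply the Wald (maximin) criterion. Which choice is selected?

Row minima: Rye=-3, Barley=0, Soy=-1, Rice=-3, Oats=-1, Canola=-1, Corn=-1
Best worst-case = 0 → Barley.

Barley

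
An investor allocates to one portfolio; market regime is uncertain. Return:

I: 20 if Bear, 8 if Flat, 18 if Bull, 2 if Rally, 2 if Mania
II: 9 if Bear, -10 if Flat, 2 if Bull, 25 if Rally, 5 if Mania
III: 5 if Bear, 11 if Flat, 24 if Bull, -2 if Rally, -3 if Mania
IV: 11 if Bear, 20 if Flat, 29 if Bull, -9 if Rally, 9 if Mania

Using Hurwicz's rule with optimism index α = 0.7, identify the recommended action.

IV

I: 0.7·20 + 0.3·2 = 14.6
II: 0.7·25 + 0.3·(-10) = 14.5
III: 0.7·24 + 0.3·(-3) = 15.9
IV: 0.7·29 + 0.3·(-9) = 17.6
Highest Hurwicz score = 17.6 → IV.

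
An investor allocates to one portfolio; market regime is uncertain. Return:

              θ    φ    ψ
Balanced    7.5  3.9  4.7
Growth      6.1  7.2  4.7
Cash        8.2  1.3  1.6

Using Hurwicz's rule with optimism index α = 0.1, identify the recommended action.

Growth

Balanced: 0.1·7.5 + 0.9·3.9 = 4.26
Growth: 0.1·7.2 + 0.9·4.7 = 4.95
Cash: 0.1·8.2 + 0.9·1.3 = 1.99
Highest Hurwicz score = 4.95 → Growth.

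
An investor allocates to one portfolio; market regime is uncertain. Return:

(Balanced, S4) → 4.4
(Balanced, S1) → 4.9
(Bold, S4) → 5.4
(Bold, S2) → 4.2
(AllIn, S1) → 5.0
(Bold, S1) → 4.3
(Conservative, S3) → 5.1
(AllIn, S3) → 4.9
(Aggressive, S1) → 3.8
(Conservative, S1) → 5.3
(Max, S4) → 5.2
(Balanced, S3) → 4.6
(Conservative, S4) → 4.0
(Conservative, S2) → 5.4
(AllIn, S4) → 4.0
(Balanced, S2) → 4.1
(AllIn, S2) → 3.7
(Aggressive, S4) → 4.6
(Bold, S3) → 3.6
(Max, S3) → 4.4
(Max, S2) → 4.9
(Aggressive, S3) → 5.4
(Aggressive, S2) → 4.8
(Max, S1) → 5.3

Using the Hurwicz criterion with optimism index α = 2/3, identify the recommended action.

Max

Conservative: 2/3·5.4 + 1/3·4.0 = 74/15
Balanced: 2/3·4.9 + 1/3·4.1 = 139/30
Aggressive: 2/3·5.4 + 1/3·3.8 = 73/15
Bold: 2/3·5.4 + 1/3·3.6 = 4.8
AllIn: 2/3·5.0 + 1/3·3.7 = 137/30
Max: 2/3·5.3 + 1/3·4.4 = 5
Highest Hurwicz score = 5 → Max.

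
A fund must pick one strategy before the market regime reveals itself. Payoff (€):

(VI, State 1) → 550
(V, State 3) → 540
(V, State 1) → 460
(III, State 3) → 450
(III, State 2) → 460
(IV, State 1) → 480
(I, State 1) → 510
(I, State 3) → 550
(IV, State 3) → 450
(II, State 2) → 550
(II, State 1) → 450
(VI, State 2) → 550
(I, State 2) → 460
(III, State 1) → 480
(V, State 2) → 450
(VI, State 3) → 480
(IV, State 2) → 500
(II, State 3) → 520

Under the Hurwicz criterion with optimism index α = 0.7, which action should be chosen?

VI

I: 0.7·550 + 0.3·460 = 523
II: 0.7·550 + 0.3·450 = 520
III: 0.7·480 + 0.3·450 = 471
IV: 0.7·500 + 0.3·450 = 485
V: 0.7·540 + 0.3·450 = 513
VI: 0.7·550 + 0.3·480 = 529
Highest Hurwicz score = 529 → VI.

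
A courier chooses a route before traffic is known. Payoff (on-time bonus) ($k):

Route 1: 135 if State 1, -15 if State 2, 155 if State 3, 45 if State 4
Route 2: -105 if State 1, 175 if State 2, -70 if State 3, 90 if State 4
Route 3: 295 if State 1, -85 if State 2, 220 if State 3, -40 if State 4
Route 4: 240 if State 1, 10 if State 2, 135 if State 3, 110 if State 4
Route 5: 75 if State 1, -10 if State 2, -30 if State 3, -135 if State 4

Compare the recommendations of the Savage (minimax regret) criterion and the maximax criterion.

minimax regret → Route 4; maximax → Route 3 (disagree)

Column bests: State 1=295, State 2=175, State 3=220, State 4=110.
Route 1 regrets: 160, 190, 65, 65 → max 190
Route 2 regrets: 400, 0, 290, 20 → max 400
Route 3 regrets: 0, 260, 0, 150 → max 260
Route 4 regrets: 55, 165, 85, 0 → max 165
Route 5 regrets: 220, 185, 250, 245 → max 250
Smallest max regret = 165 → Route 4.
Row maxima: Route 1=155, Route 2=175, Route 3=295, Route 4=240, Route 5=75
Best best-case = 295 → Route 3.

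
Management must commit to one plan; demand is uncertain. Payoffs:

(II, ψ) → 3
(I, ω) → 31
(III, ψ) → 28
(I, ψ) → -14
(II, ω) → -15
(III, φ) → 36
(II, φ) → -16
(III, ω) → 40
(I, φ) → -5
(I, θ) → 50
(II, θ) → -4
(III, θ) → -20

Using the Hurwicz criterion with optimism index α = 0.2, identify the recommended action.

I

I: 0.2·50 + 0.8·(-14) = -1.2
II: 0.2·3 + 0.8·(-16) = -12.2
III: 0.2·40 + 0.8·(-20) = -8
Highest Hurwicz score = -1.2 → I.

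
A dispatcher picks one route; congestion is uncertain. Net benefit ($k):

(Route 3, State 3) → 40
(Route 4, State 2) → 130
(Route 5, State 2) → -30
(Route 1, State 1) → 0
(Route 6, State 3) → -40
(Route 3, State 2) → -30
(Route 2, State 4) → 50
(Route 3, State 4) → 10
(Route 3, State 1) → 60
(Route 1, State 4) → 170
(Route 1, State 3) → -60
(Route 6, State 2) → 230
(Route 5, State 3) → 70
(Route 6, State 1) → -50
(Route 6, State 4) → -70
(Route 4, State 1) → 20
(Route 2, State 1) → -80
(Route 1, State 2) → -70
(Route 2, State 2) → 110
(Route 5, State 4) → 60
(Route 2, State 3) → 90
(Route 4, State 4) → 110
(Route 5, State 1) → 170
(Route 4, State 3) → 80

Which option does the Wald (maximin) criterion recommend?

Row minima: Route 1=-70, Route 2=-80, Route 3=-30, Route 4=20, Route 5=-30, Route 6=-70
Best worst-case = 20 → Route 4.

Route 4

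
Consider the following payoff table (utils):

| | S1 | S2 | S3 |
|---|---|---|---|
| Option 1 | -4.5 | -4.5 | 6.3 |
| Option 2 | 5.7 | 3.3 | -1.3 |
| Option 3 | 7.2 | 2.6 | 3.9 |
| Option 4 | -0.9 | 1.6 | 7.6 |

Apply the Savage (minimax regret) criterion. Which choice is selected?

Option 3

Column bests: S1=7.2, S2=3.3, S3=7.6.
Option 1 regrets: 11.7, 7.8, 1.3 → max 11.7
Option 2 regrets: 1.5, 0.0, 8.9 → max 8.9
Option 3 regrets: 0.0, 0.7, 3.7 → max 3.7
Option 4 regrets: 8.1, 1.7, 0.0 → max 8.1
Smallest max regret = 3.7 → Option 3.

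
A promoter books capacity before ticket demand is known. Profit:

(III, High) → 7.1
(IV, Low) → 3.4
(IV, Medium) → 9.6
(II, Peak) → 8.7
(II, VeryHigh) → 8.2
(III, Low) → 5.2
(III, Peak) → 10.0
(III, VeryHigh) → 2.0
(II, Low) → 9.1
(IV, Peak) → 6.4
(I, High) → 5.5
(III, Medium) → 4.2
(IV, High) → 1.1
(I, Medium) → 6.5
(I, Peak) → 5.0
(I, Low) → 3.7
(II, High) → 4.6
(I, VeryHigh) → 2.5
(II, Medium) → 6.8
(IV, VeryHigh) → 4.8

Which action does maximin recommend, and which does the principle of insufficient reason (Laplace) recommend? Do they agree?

maximin → II; laplace → II (agree)

Row minima: I=2.5, II=4.6, III=2.0, IV=1.1
Best worst-case = 4.6 → II.
Row averages: I=4.64, II=7.48, III=5.7, IV=5.06
Highest average = 7.48 → II.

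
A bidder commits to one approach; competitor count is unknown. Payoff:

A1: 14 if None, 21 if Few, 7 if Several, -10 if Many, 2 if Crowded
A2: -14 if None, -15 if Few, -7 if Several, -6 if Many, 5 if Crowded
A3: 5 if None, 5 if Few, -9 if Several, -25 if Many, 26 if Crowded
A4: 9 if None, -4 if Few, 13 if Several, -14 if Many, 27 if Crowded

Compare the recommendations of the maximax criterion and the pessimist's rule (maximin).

maximax → A4; maximin → A1 (disagree)

Row maxima: A1=21, A2=5, A3=26, A4=27
Best best-case = 27 → A4.
Row minima: A1=-10, A2=-15, A3=-25, A4=-14
Best worst-case = -10 → A1.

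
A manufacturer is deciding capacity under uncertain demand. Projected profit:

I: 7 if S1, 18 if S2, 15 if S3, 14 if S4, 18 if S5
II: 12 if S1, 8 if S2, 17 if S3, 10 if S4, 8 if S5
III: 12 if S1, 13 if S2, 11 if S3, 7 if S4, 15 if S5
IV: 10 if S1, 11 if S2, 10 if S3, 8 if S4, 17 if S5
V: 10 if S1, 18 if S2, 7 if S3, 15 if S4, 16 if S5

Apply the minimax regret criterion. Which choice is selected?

I

Column bests: S1=12, S2=18, S3=17, S4=15, S5=18.
I regrets: 5, 0, 2, 1, 0 → max 5
II regrets: 0, 10, 0, 5, 10 → max 10
III regrets: 0, 5, 6, 8, 3 → max 8
IV regrets: 2, 7, 7, 7, 1 → max 7
V regrets: 2, 0, 10, 0, 2 → max 10
Smallest max regret = 5 → I.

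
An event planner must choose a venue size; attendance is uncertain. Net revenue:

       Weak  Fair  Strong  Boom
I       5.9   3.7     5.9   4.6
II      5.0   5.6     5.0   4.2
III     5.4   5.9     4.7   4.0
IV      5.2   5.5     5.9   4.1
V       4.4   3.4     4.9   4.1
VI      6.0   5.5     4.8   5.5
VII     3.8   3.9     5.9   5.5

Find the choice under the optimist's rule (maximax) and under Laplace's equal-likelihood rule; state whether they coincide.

Row maxima: I=5.9, II=5.6, III=5.9, IV=5.9, V=4.9, VI=6.0, VII=5.9
Best best-case = 6.0 → VI.
Row averages: I=5.025, II=4.95, III=5, IV=5.175, V=4.2, VI=5.45, VII=4.775
Highest average = 5.45 → VI.

maximax → VI; laplace → VI (agree)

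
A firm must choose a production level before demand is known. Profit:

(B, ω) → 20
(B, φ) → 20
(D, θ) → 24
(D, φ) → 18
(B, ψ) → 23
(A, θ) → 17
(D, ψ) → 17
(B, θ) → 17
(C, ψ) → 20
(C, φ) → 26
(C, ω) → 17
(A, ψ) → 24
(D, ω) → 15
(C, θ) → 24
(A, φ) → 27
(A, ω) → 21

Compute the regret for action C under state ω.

Best payoff under ω is 21.
Regret = 21 − 17 = 4.

4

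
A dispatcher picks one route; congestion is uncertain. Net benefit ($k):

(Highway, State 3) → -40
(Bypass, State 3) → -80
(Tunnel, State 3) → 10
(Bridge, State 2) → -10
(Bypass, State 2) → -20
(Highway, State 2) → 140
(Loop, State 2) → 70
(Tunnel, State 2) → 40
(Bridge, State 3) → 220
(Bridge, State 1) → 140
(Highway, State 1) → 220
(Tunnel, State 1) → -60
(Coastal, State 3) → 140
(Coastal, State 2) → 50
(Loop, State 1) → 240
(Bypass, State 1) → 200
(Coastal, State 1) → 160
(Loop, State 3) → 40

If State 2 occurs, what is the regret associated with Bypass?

Best payoff under State 2 is 140.
Regret = 140 − (-20) = 160.

160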